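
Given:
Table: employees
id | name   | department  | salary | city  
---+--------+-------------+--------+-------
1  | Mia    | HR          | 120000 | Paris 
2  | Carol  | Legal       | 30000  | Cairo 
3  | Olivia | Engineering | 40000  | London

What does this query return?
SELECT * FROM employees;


SELECT * returns all 3 rows with all columns

3 rows:
1, Mia, HR, 120000, Paris
2, Carol, Legal, 30000, Cairo
3, Olivia, Engineering, 40000, London


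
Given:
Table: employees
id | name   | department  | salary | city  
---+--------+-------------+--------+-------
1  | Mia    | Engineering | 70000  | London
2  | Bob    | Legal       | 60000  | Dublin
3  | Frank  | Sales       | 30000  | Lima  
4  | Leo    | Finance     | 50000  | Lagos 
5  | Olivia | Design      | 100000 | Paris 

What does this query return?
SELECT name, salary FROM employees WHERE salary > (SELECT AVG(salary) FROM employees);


Subquery: AVG(salary) = 62000.0
Filtering: salary > 62000.0
  Mia (70000) -> MATCH
  Olivia (100000) -> MATCH


2 rows:
Mia, 70000
Olivia, 100000


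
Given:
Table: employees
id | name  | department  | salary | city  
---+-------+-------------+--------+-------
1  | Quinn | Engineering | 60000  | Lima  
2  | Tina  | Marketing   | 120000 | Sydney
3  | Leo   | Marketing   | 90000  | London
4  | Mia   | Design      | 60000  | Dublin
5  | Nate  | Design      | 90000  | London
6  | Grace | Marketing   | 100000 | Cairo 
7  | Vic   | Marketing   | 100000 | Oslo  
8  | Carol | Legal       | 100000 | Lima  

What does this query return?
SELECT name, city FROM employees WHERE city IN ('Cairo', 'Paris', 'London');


Filtering: city IN ('Cairo', 'Paris', 'London')
Matching: 3 rows

3 rows:
Leo, London
Nate, London
Grace, Cairo


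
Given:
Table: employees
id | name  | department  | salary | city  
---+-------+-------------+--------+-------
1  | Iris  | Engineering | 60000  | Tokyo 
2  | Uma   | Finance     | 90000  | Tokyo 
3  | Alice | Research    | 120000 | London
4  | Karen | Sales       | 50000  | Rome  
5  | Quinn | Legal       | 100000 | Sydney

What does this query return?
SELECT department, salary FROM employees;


Projecting columns: department, salary

5 rows:
Engineering, 60000
Finance, 90000
Research, 120000
Sales, 50000
Legal, 100000


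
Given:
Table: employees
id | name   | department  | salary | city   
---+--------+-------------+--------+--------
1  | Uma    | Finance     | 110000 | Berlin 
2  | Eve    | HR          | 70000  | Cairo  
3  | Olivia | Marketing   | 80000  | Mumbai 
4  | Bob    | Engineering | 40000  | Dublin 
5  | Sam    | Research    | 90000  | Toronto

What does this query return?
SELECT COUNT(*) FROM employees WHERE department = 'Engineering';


Counting rows where department = 'Engineering'
  Bob -> MATCH


1


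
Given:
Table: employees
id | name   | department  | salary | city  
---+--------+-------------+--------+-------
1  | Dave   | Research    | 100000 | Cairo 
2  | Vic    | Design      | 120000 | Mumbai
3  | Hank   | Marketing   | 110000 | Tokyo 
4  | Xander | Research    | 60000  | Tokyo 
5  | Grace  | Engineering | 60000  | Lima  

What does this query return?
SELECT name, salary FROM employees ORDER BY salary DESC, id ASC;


Sorting by salary DESC, then id ASC for ties

5 rows:
Vic, 120000
Hank, 110000
Dave, 100000
Xander, 60000
Grace, 60000


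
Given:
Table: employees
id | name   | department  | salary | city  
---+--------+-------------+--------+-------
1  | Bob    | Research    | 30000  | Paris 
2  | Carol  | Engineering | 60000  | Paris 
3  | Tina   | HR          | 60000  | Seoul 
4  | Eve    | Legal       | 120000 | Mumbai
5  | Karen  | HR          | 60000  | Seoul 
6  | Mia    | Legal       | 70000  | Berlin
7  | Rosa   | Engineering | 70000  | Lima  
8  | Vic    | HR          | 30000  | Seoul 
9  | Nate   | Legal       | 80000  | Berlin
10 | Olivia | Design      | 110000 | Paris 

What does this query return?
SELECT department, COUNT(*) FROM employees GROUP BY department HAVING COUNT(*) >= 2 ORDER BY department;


Groups with count >= 2:
  Engineering: 2 -> PASS
  HR: 3 -> PASS
  Legal: 3 -> PASS
  Design: 1 -> filtered out
  Research: 1 -> filtered out


3 groups:
Engineering, 2
HR, 3
Legal, 3


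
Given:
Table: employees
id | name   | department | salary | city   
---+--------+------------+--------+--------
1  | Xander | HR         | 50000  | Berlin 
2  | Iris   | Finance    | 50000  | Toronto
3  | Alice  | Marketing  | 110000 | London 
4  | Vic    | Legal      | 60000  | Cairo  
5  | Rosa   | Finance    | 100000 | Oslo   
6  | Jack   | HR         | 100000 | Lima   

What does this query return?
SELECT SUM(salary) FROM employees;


SUM(salary) = 50000 + 50000 + 110000 + 60000 + 100000 + 100000 = 470000

470000


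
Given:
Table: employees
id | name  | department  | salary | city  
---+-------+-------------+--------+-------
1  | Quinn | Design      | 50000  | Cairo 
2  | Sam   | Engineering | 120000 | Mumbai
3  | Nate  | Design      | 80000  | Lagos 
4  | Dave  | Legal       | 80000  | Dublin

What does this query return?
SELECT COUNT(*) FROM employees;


COUNT(*) counts all rows

4


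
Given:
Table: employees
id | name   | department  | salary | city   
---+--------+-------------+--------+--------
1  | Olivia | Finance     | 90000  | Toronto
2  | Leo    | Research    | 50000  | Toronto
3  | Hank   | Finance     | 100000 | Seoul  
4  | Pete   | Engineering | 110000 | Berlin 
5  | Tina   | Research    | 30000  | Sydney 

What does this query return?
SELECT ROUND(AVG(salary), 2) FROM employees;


SUM(salary) = 380000
COUNT = 5
ROUND(AVG, 2) = ROUND(380000 / 5, 2) = 76000.0

76000.0


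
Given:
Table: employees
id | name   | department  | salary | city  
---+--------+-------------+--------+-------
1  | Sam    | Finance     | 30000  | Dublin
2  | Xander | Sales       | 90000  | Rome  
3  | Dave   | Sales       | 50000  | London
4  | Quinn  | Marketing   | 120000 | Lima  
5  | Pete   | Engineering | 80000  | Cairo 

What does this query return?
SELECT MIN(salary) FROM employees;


Salaries: 30000, 90000, 50000, 120000, 80000
MIN = 30000

30000


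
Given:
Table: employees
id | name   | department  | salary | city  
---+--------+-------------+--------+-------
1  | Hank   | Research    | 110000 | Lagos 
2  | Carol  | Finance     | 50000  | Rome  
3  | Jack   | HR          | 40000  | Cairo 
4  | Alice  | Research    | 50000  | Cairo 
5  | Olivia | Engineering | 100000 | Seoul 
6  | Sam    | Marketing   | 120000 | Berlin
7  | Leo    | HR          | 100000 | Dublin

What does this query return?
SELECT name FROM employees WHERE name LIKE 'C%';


LIKE 'C%' matches names starting with 'C'
Matching: 1

1 rows:
Carol


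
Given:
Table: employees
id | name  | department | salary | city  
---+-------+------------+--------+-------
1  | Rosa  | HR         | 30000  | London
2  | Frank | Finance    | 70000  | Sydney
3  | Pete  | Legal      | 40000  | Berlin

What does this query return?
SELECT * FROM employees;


SELECT * returns all 3 rows with all columns

3 rows:
1, Rosa, HR, 30000, London
2, Frank, Finance, 70000, Sydney
3, Pete, Legal, 40000, Berlin


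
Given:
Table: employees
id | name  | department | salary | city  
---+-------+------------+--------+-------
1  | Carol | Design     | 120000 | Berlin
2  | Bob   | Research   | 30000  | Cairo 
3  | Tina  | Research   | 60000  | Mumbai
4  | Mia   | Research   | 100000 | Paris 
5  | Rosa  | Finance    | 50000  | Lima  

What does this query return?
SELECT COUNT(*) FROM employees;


COUNT(*) counts all rows

5


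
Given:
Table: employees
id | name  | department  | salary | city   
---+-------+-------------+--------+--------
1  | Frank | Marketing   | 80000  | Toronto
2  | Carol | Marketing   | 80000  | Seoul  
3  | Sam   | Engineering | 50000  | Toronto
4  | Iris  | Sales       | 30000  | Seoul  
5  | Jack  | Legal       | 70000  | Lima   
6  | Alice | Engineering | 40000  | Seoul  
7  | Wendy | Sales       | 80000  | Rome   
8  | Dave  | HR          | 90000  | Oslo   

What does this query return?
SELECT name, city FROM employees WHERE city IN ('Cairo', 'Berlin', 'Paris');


Filtering: city IN ('Cairo', 'Berlin', 'Paris')
Matching: 0 rows

Empty result set (0 rows)


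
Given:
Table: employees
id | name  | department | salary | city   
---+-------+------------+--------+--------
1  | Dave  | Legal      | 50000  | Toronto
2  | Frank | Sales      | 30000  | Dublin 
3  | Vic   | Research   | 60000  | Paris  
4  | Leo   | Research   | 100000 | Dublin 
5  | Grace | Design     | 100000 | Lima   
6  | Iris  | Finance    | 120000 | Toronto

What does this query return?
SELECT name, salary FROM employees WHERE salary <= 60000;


Filtering: salary <= 60000
Matching: 3 rows

3 rows:
Dave, 50000
Frank, 30000
Vic, 60000


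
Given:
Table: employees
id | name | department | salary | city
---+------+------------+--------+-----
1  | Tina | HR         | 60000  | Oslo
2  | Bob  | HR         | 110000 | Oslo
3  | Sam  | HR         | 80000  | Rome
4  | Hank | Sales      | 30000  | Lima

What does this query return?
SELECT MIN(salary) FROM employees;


Salaries: 60000, 110000, 80000, 30000
MIN = 30000

30000


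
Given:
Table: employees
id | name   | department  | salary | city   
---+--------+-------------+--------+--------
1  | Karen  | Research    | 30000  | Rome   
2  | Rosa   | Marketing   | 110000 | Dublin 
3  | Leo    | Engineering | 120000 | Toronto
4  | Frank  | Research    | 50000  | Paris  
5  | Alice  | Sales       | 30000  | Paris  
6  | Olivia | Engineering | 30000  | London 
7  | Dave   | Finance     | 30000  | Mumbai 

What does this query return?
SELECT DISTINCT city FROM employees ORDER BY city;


All 'city' values (row order): Rome, Dublin, Toronto, Paris, Paris, London, Mumbai
Removing duplicates leaves 6 unique value(s).

6 values:
Dublin
London
Mumbai
Paris
Rome
Toronto


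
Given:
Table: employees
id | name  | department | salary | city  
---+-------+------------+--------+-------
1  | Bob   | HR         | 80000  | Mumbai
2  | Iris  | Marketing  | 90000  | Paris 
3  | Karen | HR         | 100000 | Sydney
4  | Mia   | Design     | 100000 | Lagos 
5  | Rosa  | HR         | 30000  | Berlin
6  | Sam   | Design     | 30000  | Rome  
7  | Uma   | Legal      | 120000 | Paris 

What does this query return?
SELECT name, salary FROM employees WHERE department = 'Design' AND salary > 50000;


Filtering: department = 'Design' AND salary > 50000
Matching: 1 rows

1 rows:
Mia, 100000


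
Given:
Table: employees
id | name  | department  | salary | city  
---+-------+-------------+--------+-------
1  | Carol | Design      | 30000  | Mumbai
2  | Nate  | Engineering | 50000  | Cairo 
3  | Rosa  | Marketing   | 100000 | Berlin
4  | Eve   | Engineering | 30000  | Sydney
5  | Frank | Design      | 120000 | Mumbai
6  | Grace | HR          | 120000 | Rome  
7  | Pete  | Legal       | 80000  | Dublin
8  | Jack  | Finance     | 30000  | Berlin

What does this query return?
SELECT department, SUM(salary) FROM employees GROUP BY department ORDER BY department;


Summing salary within each department:
  Design: 30000 + 120000 = 150000
  Engineering: 50000 + 30000 = 80000
  Finance: 30000 = 30000
  HR: 120000 = 120000
  Legal: 80000 = 80000
  Marketing: 100000 = 100000


6 groups:
Design, 150000
Engineering, 80000
Finance, 30000
HR, 120000
Legal, 80000
Marketing, 100000


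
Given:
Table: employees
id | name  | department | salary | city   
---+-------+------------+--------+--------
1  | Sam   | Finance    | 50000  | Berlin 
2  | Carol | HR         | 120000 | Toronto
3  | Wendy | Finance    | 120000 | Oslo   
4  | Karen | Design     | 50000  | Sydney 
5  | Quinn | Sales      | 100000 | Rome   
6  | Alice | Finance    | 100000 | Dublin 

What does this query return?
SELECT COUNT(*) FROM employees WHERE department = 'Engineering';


Counting rows where department = 'Engineering'


0


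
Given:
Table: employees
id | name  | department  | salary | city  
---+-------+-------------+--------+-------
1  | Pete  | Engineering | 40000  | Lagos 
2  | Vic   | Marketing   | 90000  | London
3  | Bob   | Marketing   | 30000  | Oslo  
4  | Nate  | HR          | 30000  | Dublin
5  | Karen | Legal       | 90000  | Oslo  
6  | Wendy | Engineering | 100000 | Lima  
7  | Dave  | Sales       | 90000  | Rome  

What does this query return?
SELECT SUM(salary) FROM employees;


SUM(salary) = 40000 + 90000 + 30000 + 30000 + 90000 + 100000 + 90000 = 470000

470000


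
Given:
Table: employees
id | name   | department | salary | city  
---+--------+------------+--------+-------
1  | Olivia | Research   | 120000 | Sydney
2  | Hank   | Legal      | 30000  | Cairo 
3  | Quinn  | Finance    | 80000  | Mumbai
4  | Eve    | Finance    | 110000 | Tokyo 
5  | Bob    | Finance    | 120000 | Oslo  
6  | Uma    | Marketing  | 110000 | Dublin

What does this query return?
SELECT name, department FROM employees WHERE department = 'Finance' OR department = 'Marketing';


Filtering: department = 'Finance' OR 'Marketing'
Matching: 4 rows

4 rows:
Quinn, Finance
Eve, Finance
Bob, Finance
Uma, Marketing


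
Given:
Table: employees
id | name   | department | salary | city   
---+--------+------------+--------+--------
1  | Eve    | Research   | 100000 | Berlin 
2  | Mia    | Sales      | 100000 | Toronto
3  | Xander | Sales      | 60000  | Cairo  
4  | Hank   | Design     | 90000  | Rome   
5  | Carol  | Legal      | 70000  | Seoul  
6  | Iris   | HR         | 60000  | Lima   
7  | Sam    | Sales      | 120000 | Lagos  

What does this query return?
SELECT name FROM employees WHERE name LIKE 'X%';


LIKE 'X%' matches names starting with 'X'
Matching: 1

1 rows:
Xander


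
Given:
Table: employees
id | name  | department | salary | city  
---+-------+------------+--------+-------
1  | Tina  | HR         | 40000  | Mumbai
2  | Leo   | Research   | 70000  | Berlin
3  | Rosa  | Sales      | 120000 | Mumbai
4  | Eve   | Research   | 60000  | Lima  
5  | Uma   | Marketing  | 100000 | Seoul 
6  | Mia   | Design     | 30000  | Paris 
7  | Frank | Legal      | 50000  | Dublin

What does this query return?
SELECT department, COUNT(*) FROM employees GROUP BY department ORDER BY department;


Assigning each row to its department group:
  Tina -> HR
  Leo -> Research
  Rosa -> Sales
  Eve -> Research
  Uma -> Marketing
  Mia -> Design
  Frank -> Legal


6 groups:
Design, 1
HR, 1
Legal, 1
Marketing, 1
Research, 2
Sales, 1


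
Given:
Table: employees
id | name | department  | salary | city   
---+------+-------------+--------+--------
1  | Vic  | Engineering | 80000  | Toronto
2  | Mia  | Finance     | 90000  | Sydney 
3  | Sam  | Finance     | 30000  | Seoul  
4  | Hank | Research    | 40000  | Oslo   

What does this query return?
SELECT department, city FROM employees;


Projecting columns: department, city

4 rows:
Engineering, Toronto
Finance, Sydney
Finance, Seoul
Research, Oslo


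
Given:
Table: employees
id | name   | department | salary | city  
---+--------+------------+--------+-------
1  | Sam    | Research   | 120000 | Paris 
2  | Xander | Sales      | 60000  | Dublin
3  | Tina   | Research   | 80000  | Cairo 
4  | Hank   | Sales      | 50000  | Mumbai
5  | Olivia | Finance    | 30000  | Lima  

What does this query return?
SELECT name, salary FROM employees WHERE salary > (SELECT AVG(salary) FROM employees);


Subquery: AVG(salary) = 68000.0
Filtering: salary > 68000.0
  Sam (120000) -> MATCH
  Tina (80000) -> MATCH


2 rows:
Sam, 120000
Tina, 80000


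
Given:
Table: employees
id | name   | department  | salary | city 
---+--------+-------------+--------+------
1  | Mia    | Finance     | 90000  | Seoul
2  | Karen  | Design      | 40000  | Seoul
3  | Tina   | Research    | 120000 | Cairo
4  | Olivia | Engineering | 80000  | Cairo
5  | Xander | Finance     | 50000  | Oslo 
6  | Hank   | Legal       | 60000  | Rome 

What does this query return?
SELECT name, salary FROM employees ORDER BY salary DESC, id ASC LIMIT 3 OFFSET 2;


Sort by salary DESC (id ASC tiebreak), then skip 2 and take 3
Rows 3 through 5

3 rows:
Olivia, 80000
Hank, 60000
Xander, 50000


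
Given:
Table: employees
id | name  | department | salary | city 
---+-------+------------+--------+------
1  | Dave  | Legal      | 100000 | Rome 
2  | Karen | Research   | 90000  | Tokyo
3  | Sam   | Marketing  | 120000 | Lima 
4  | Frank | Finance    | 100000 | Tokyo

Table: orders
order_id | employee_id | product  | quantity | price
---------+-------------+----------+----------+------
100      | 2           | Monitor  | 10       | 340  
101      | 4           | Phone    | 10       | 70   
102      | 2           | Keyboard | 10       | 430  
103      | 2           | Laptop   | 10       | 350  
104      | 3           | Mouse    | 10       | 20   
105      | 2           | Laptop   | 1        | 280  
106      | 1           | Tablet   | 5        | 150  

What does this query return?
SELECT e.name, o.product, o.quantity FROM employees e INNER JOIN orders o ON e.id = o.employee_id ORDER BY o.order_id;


Joining employees.id = orders.employee_id:
  employee Karen (id=2) -> order Monitor
  employee Frank (id=4) -> order Phone
  employee Karen (id=2) -> order Keyboard
  employee Karen (id=2) -> order Laptop
  employee Sam (id=3) -> order Mouse
  employee Karen (id=2) -> order Laptop
  employee Dave (id=1) -> order Tablet


7 rows:
Karen, Monitor, 10
Frank, Phone, 10
Karen, Keyboard, 10
Karen, Laptop, 10
Sam, Mouse, 10
Karen, Laptop, 1
Dave, Tablet, 5


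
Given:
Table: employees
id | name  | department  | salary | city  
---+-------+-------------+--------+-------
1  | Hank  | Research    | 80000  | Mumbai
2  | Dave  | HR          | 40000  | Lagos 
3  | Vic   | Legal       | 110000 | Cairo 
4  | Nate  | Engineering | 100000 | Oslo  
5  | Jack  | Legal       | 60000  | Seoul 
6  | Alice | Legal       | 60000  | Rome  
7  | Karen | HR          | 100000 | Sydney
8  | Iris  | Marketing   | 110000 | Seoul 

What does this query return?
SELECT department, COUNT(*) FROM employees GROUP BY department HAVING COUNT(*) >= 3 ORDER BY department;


Groups with count >= 3:
  Legal: 3 -> PASS
  Engineering: 1 -> filtered out
  HR: 2 -> filtered out
  Marketing: 1 -> filtered out
  Research: 1 -> filtered out


1 groups:
Legal, 3


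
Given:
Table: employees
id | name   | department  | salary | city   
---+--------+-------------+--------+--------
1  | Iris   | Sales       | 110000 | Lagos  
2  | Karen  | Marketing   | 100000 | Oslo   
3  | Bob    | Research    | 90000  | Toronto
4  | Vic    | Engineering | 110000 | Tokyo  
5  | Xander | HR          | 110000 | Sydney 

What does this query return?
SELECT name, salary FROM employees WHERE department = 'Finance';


Filtering: department = 'Finance'
Matching rows: 0

Empty result set (0 rows)


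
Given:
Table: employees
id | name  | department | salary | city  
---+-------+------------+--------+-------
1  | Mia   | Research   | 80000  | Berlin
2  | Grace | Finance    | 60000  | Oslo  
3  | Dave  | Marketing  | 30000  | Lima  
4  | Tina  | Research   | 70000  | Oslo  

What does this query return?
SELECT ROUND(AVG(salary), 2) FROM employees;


SUM(salary) = 240000
COUNT = 4
ROUND(AVG, 2) = ROUND(240000 / 4, 2) = 60000.0

60000.0


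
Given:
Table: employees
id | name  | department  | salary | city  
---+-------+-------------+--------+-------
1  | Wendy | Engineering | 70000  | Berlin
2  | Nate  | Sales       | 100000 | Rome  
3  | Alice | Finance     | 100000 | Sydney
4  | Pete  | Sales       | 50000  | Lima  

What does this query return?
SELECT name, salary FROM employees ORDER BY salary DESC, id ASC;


Sorting by salary DESC, then id ASC for ties

4 rows:
Nate, 100000
Alice, 100000
Wendy, 70000
Pete, 50000


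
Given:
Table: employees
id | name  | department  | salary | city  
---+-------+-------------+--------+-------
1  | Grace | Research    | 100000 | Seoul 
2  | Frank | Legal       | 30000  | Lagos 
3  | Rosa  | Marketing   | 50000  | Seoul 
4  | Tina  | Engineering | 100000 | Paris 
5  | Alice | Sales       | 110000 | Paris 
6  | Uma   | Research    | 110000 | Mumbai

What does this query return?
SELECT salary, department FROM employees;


Projecting columns: salary, department

6 rows:
100000, Research
30000, Legal
50000, Marketing
100000, Engineering
110000, Sales
110000, Research


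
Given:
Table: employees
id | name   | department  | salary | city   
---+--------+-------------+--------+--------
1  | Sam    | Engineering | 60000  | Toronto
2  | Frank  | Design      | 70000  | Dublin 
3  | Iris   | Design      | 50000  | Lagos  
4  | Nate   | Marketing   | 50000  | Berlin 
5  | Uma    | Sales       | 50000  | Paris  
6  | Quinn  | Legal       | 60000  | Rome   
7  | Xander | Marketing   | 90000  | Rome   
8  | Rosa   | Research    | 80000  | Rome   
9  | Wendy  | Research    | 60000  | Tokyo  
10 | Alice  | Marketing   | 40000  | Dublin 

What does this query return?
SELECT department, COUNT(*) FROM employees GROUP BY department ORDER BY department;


Assigning each row to its department group:
  Sam -> Engineering
  Frank -> Design
  Iris -> Design
  Nate -> Marketing
  Uma -> Sales
  Quinn -> Legal
  Xander -> Marketing
  Rosa -> Research
  Wendy -> Research
  Alice -> Marketing


6 groups:
Design, 2
Engineering, 1
Legal, 1
Marketing, 3
Research, 2
Sales, 1


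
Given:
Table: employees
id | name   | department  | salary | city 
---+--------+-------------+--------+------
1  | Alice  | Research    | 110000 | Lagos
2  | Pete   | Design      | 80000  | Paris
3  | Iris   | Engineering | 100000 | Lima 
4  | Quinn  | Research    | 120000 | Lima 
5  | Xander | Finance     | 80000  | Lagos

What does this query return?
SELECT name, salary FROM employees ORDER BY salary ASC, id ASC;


Sorting by salary ASC, then id ASC for ties

5 rows:
Pete, 80000
Xander, 80000
Iris, 100000
Alice, 110000
Quinn, 120000


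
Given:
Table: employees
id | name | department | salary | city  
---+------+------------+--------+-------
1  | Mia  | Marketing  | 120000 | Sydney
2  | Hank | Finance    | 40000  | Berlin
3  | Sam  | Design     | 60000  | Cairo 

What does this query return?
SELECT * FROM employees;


SELECT * returns all 3 rows with all columns

3 rows:
1, Mia, Marketing, 120000, Sydney
2, Hank, Finance, 40000, Berlin
3, Sam, Design, 60000, Cairo


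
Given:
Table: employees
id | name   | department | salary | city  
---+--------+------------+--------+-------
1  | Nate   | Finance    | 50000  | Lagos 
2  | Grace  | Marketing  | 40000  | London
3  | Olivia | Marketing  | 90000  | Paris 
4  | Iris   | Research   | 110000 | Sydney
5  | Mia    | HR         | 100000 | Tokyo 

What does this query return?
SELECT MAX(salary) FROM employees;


Salaries: 50000, 40000, 90000, 110000, 100000
MAX = 110000

110000


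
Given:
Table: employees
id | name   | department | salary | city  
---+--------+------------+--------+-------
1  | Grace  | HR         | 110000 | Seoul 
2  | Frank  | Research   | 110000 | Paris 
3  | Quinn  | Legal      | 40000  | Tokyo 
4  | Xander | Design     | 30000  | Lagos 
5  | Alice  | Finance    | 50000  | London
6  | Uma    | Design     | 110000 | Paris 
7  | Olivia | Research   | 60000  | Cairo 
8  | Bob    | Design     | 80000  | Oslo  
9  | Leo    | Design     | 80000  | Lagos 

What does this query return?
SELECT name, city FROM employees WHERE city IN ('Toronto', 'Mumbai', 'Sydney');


Filtering: city IN ('Toronto', 'Mumbai', 'Sydney')
Matching: 0 rows

Empty result set (0 rows)


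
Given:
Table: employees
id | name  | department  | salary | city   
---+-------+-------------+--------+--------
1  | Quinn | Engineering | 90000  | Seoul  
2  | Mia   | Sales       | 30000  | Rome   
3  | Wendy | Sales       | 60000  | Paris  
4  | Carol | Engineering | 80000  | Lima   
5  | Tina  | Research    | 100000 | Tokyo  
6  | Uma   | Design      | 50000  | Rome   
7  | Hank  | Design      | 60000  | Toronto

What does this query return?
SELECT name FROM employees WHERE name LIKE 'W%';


LIKE 'W%' matches names starting with 'W'
Matching: 1

1 rows:
Wendy


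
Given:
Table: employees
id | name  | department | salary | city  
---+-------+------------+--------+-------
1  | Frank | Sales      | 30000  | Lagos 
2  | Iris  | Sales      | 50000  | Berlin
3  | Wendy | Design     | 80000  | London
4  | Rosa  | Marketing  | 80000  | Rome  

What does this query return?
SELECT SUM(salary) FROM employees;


SUM(salary) = 30000 + 50000 + 80000 + 80000 = 240000

240000


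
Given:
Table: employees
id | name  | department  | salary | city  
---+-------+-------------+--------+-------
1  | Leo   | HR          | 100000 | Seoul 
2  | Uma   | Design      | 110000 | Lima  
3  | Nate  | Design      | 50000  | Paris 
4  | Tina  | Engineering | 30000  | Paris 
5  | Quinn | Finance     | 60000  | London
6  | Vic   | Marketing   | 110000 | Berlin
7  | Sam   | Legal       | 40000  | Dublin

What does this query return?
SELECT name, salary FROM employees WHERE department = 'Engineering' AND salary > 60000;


Filtering: department = 'Engineering' AND salary > 60000
Matching: 0 rows

Empty result set (0 rows)


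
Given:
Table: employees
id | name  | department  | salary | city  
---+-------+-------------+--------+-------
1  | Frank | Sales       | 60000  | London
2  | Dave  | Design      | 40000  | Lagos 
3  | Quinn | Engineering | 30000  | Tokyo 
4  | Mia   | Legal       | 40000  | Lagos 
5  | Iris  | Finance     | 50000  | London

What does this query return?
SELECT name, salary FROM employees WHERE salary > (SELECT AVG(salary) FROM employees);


Subquery: AVG(salary) = 44000.0
Filtering: salary > 44000.0
  Frank (60000) -> MATCH
  Iris (50000) -> MATCH


2 rows:
Frank, 60000
Iris, 50000


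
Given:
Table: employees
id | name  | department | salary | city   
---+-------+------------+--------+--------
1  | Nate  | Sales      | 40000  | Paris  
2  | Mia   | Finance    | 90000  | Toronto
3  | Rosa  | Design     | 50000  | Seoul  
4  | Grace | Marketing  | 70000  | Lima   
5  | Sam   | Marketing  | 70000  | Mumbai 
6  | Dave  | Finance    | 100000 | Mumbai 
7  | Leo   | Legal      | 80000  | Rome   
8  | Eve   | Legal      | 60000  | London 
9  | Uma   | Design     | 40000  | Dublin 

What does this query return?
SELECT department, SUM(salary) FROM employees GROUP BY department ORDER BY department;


Summing salary within each department:
  Design: 50000 + 40000 = 90000
  Finance: 90000 + 100000 = 190000
  Legal: 80000 + 60000 = 140000
  Marketing: 70000 + 70000 = 140000
  Sales: 40000 = 40000


5 groups:
Design, 90000
Finance, 190000
Legal, 140000
Marketing, 140000
Sales, 40000


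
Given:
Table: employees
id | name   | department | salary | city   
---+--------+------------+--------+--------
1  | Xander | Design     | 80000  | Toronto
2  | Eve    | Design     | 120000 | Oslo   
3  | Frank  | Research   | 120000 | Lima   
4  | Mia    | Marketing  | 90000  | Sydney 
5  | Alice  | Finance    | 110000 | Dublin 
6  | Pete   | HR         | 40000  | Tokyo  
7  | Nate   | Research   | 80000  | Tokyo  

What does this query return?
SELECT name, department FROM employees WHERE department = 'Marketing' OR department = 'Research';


Filtering: department = 'Marketing' OR 'Research'
Matching: 3 rows

3 rows:
Frank, Research
Mia, Marketing
Nate, Research


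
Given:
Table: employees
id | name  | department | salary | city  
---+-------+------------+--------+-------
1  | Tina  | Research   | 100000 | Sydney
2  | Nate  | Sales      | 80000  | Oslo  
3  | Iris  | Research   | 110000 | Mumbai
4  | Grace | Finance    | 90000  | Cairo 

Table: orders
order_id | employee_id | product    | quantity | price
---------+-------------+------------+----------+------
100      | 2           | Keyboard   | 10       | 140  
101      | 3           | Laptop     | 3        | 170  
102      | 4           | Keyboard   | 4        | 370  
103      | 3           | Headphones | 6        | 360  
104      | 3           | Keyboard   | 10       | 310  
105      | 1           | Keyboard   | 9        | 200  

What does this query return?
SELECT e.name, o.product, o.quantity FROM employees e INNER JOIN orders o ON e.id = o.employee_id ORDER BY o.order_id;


Joining employees.id = orders.employee_id:
  employee Nate (id=2) -> order Keyboard
  employee Iris (id=3) -> order Laptop
  employee Grace (id=4) -> order Keyboard
  employee Iris (id=3) -> order Headphones
  employee Iris (id=3) -> order Keyboard
  employee Tina (id=1) -> order Keyboard


6 rows:
Nate, Keyboard, 10
Iris, Laptop, 3
Grace, Keyboard, 4
Iris, Headphones, 6
Iris, Keyboard, 10
Tina, Keyboard, 9


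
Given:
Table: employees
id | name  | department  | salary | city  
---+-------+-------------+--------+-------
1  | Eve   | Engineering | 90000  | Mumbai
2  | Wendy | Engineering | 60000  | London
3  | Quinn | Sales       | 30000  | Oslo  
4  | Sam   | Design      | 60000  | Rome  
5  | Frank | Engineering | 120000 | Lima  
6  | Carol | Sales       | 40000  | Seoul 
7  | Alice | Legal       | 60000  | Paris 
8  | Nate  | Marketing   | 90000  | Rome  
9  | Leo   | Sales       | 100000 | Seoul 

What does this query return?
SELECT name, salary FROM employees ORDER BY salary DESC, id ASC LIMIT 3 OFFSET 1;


Sort by salary DESC (id ASC tiebreak), then skip 1 and take 3
Rows 2 through 4

3 rows:
Leo, 100000
Eve, 90000
Nate, 90000


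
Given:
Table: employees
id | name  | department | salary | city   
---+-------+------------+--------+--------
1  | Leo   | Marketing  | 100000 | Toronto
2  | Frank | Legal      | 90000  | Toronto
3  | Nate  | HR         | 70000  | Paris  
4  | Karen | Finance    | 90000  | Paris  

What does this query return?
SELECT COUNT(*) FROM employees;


COUNT(*) counts all rows

4


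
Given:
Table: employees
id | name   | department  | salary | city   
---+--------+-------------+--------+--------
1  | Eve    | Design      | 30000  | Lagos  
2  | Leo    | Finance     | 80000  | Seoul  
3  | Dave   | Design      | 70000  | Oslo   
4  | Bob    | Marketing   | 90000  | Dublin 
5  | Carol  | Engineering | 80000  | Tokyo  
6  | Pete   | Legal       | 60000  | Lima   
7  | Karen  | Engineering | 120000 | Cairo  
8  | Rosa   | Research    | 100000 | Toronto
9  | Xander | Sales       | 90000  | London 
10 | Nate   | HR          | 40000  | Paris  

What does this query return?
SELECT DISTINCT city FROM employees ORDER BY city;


All 'city' values (row order): Lagos, Seoul, Oslo, Dublin, Tokyo, Lima, Cairo, Toronto, London, Paris
Removing duplicates leaves 10 unique value(s).

10 values:
Cairo
Dublin
Lagos
Lima
London
Oslo
Paris
Seoul
Tokyo
Toronto


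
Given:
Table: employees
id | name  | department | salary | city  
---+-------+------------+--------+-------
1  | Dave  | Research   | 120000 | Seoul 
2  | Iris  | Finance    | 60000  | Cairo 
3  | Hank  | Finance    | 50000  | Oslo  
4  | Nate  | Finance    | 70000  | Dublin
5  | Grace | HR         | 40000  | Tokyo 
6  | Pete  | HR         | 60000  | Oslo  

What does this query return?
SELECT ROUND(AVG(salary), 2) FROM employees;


SUM(salary) = 400000
COUNT = 6
ROUND(AVG, 2) = ROUND(400000 / 6, 2) = 66666.67

66666.67


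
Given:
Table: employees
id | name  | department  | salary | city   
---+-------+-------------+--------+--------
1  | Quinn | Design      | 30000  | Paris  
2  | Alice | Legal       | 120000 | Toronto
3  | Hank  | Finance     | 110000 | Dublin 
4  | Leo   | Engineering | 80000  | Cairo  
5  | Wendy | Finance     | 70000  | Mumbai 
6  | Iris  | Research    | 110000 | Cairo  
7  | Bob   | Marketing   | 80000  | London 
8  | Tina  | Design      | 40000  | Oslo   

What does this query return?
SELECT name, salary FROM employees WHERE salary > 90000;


Filtering: salary > 90000
Matching: 3 rows

3 rows:
Alice, 120000
Hank, 110000
Iris, 110000


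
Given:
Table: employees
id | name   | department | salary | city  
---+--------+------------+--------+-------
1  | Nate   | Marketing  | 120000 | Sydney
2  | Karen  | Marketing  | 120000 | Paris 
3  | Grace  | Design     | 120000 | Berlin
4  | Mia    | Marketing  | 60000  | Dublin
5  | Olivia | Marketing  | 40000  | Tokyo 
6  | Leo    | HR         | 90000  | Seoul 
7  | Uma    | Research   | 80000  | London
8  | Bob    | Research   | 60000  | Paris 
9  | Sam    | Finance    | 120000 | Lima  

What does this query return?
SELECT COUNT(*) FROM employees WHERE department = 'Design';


Counting rows where department = 'Design'
  Grace -> MATCH


1


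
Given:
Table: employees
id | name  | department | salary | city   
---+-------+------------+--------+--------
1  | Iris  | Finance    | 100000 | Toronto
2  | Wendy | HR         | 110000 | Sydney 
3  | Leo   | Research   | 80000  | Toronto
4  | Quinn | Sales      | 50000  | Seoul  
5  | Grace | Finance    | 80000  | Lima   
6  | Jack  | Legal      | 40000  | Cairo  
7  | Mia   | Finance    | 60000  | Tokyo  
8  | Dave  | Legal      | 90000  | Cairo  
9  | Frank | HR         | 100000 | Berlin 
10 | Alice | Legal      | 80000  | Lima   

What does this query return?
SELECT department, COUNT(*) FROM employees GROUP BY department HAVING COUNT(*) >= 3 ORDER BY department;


Groups with count >= 3:
  Finance: 3 -> PASS
  Legal: 3 -> PASS
  HR: 2 -> filtered out
  Research: 1 -> filtered out
  Sales: 1 -> filtered out


2 groups:
Finance, 3
Legal, 3


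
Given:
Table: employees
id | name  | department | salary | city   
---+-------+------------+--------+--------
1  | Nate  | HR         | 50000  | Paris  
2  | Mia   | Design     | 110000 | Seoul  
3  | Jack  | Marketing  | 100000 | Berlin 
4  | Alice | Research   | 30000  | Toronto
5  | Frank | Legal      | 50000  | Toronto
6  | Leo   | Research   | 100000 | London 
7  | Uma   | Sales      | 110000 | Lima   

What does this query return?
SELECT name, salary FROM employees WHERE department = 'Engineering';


Filtering: department = 'Engineering'
Matching rows: 0

Empty result set (0 rows)


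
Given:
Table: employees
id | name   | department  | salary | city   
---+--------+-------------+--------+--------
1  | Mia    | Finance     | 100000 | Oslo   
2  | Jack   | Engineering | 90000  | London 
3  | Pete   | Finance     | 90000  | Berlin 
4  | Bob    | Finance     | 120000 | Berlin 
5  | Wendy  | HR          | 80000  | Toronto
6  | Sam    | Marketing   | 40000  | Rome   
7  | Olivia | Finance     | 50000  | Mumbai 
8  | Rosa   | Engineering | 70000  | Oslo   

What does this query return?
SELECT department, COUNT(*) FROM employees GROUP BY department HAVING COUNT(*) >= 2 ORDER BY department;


Groups with count >= 2:
  Engineering: 2 -> PASS
  Finance: 4 -> PASS
  HR: 1 -> filtered out
  Marketing: 1 -> filtered out


2 groups:
Engineering, 2
Finance, 4


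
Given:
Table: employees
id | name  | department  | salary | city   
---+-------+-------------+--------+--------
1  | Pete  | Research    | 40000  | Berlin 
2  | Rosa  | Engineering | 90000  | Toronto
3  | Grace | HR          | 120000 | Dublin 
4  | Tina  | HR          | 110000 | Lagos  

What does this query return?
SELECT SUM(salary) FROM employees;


SUM(salary) = 40000 + 90000 + 120000 + 110000 = 360000

360000


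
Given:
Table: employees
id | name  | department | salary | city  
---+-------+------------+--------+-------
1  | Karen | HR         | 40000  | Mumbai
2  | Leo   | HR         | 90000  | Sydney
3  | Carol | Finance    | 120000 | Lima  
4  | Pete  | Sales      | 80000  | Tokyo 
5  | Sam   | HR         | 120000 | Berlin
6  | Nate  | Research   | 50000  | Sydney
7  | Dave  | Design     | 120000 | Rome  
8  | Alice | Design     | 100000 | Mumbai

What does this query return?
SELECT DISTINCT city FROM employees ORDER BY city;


All 'city' values (row order): Mumbai, Sydney, Lima, Tokyo, Berlin, Sydney, Rome, Mumbai
Removing duplicates leaves 6 unique value(s).

6 values:
Berlin
Lima
Mumbai
Rome
Sydney
Tokyo


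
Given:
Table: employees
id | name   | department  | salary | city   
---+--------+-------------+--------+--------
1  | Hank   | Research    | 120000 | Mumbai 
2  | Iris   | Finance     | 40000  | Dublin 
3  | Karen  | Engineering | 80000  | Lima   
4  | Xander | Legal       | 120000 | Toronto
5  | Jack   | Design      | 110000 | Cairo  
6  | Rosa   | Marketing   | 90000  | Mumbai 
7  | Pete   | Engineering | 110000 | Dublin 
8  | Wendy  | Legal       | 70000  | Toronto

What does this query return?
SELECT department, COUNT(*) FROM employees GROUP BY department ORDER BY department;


Assigning each row to its department group:
  Hank -> Research
  Iris -> Finance
  Karen -> Engineering
  Xander -> Legal
  Jack -> Design
  Rosa -> Marketing
  Pete -> Engineering
  Wendy -> Legal


6 groups:
Design, 1
Engineering, 2
Finance, 1
Legal, 2
Marketing, 1
Research, 1


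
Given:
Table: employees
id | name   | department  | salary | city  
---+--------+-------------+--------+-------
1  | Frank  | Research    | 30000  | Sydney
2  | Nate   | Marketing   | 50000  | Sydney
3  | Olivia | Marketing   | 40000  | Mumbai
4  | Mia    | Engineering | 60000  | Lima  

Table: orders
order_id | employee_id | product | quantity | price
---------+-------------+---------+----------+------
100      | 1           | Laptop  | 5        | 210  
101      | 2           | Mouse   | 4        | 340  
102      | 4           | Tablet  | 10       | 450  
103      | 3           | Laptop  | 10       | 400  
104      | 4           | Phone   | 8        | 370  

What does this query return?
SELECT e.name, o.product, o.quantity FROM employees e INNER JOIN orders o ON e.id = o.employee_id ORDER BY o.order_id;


Joining employees.id = orders.employee_id:
  employee Frank (id=1) -> order Laptop
  employee Nate (id=2) -> order Mouse
  employee Mia (id=4) -> order Tablet
  employee Olivia (id=3) -> order Laptop
  employee Mia (id=4) -> order Phone


5 rows:
Frank, Laptop, 5
Nate, Mouse, 4
Mia, Tablet, 10
Olivia, Laptop, 10
Mia, Phone, 8


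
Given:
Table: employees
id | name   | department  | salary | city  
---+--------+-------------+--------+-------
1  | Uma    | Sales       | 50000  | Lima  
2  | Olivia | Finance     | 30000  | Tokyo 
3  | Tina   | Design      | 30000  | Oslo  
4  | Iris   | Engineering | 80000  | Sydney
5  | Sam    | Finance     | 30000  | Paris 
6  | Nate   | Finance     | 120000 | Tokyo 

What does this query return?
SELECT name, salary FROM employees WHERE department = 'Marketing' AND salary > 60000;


Filtering: department = 'Marketing' AND salary > 60000
Matching: 0 rows

Empty result set (0 rows)


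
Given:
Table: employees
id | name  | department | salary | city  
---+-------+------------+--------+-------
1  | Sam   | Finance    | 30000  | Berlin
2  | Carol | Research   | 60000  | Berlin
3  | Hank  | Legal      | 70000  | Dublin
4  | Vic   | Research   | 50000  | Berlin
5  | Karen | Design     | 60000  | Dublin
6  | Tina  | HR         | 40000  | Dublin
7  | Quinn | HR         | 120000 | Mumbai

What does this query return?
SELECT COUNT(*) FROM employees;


COUNT(*) counts all rows

7


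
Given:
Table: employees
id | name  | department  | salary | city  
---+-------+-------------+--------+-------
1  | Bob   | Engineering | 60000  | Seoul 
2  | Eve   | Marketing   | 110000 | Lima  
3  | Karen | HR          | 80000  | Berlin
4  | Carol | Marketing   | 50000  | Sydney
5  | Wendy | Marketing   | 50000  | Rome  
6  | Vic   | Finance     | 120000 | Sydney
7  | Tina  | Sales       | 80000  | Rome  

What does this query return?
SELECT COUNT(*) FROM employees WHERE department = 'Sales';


Counting rows where department = 'Sales'
  Tina -> MATCH


1


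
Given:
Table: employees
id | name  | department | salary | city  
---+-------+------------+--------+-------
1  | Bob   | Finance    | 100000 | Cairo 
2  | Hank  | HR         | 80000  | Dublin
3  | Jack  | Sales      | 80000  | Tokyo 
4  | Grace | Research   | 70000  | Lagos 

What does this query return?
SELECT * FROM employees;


SELECT * returns all 4 rows with all columns

4 rows:
1, Bob, Finance, 100000, Cairo
2, Hank, HR, 80000, Dublin
3, Jack, Sales, 80000, Tokyo
4, Grace, Research, 70000, Lagos


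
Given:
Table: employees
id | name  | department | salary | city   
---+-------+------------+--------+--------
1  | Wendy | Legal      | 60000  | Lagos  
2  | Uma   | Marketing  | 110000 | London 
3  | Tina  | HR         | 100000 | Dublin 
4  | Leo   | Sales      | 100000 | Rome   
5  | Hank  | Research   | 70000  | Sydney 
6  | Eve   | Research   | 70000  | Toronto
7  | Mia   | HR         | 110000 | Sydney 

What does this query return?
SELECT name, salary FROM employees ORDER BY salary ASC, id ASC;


Sorting by salary ASC, then id ASC for ties

7 rows:
Wendy, 60000
Hank, 70000
Eve, 70000
Tina, 100000
Leo, 100000
Uma, 110000
Mia, 110000
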